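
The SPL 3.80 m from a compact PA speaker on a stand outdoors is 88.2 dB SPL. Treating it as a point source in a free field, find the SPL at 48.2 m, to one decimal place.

Inverse-square spreading gives ΔL = −20·log₁₀(d₂/d₁).
ΔL = −20·log₁₀(48.2/3.80) = -22.07 dB, so L₂ = 88.2 + (-22.07) = 66.1 dB SPL.

66.1 dB SPL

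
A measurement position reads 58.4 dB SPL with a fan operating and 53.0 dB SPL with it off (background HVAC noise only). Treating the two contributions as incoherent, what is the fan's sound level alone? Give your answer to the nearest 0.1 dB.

56.9 dB SPL

Subtract intensities: L_src = 10·log₁₀(10^(L_total/10) − 10^(L_bg/10)).
L_src = 10·log₁₀(10^(58.4/10) − 10^(53.0/10)) = 10·log₁₀(492300) = 56.9 dB SPL.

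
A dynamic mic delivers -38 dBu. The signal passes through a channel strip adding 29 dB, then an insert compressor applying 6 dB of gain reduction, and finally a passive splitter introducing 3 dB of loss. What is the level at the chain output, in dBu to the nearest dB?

Gain stages sum in dB:
-38 + 29 − 6 − 3 = -18 dBu.

-18 dBu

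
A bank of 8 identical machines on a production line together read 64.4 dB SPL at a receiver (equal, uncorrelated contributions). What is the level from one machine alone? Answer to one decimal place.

8 equal incoherent sources add 10·log₁₀(8) = 9.03 dB over one source.
L_one = 64.4 − 9.03 = 55.4 dB SPL.

55.4 dB SPL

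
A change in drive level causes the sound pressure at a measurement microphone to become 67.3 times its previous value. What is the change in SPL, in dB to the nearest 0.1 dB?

36.6 dB

Sound pressure is an amplitude quantity: ΔL = 20·log₁₀(p₂/p₁).
20·log₁₀(67.3) = 36.6 dB.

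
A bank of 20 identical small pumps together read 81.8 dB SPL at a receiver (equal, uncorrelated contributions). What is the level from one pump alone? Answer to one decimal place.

68.8 dB SPL

20 equal incoherent sources add 10·log₁₀(20) = 13.01 dB over one source.
L_one = 81.8 − 13.01 = 68.8 dB SPL.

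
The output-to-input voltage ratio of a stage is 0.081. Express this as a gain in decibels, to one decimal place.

Voltage ratio → dB uses the 20·log₁₀ form:
20·log₁₀(0.081) = -21.8 dB.

-21.8 dB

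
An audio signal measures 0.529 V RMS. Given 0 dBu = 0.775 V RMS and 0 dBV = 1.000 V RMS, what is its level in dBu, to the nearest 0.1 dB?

dBu = 20·log₁₀(V / 0.775 V).
20·log₁₀(0.529/0.775) = -3.3 dBu.

-3.3 dBu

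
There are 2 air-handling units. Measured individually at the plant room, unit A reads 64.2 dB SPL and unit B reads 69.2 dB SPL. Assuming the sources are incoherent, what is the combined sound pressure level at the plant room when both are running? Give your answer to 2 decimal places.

70.39 dB SPL

Uncorrelated sources add in intensity (power), not in dB.
L_total = 10·log₁₀(10^(64.2/10) + 10^(69.2/10)) = 10·log₁₀(10950000) = 70.39 dB SPL.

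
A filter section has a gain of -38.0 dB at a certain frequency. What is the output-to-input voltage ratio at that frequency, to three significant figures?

0.0126

Voltage ratio = 10^(dB/20).
10^(-38.0/20) = 10^(-1.900) = 0.0126.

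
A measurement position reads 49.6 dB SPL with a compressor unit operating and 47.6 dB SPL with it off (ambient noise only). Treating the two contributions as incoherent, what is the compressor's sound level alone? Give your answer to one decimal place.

Remove the background by subtracting linear intensities:
L_src = 10·log₁₀(10^(49.6/10) − 10^(47.6/10)) = 10·log₁₀(33660) = 45.3 dB SPL.

45.3 dB SPL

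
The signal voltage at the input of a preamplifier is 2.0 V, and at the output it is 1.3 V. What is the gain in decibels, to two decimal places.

-3.74 dB

Voltage ratio → dB uses the 20·log₁₀ form:
20·log₁₀(1.3/2.0) = 20·log₁₀(0.6500) = -3.74 dB.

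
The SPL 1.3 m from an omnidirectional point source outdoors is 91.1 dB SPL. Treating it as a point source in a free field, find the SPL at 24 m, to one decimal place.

65.8 dB SPL

Free-field point source: level drops by 20·log₁₀ of the distance ratio.
ΔL = −20·log₁₀(24/1.3) = -25.33 dB, so L₂ = 91.1 + (-25.33) = 65.8 dB SPL.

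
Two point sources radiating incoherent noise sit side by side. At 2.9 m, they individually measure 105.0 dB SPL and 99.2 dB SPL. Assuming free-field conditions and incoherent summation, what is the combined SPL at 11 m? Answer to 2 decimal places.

Combined at 2.9 m: 10·log₁₀(10^(105.0/10)+10^(99.2/10)) = 106.014 dB SPL.
Then apply −20·log₁₀(11/2.9) = -11.580 dB → 94.43 dB SPL.

94.43 dB SPL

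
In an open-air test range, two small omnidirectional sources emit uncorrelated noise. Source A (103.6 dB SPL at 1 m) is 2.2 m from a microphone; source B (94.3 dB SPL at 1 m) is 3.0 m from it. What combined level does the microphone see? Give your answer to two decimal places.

97.02 dB SPL

At the listener: L_A = 103.6 − 20·log₁₀(2.2) = 96.752 dB; L_B = 94.3 − 20·log₁₀(3.0) = 84.758 dB.
Combined: 10·log₁₀(10^(96.752/10)+10^(84.758/10)) = 97.02 dB SPL.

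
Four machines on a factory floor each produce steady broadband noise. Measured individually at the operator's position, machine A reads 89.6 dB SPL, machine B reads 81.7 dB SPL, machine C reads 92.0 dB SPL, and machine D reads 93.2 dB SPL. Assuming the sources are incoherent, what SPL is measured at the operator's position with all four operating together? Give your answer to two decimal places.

Add the sources as powers (linear), then convert back to dB:
L_total = 10·log₁₀(10^(89.6/10) + 10^(81.7/10) + 10^(92.0/10) + 10^(93.2/10)) = 10·log₁₀(4734000000) = 96.75 dB SPL.

96.75 dB SPL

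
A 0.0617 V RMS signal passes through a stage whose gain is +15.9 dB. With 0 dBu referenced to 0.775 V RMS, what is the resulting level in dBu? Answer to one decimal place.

-6.1 dBu

Input level: 20·log₁₀(0.0617/0.775) = -21.98 dBu.
Output: -21.98 + 15.9 = -6.1 dBu.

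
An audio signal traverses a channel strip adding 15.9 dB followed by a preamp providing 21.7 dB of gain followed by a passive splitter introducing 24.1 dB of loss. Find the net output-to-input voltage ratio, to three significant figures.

Net gain = 15.9 + 21.7 + (−24.1) = 13.5 dB.
Voltage ratio = 10^(13.5/20) = 4.73.

4.73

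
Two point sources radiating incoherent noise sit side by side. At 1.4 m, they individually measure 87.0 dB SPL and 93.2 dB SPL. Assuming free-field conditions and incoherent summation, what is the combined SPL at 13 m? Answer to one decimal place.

Combined at 1.4 m: 10·log₁₀(10^(87.0/10)+10^(93.2/10)) = 94.13 dB SPL.
Then apply −20·log₁₀(13/1.4) = -19.36 dB → 74.8 dB SPL.

74.8 dB SPL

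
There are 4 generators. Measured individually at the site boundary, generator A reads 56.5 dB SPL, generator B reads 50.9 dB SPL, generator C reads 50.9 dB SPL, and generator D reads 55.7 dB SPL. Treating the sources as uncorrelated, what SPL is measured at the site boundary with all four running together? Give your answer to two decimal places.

60.27 dB SPL

Add the sources as powers (linear), then convert back to dB:
L_total = 10·log₁₀(10^(56.5/10) + 10^(50.9/10) + 10^(50.9/10) + 10^(55.7/10)) = 10·log₁₀(1064000) = 60.27 dB SPL.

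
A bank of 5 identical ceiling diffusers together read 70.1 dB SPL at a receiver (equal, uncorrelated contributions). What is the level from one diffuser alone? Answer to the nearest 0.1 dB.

63.1 dB SPL

5 equal incoherent sources add 10·log₁₀(5) = 6.99 dB over one source.
L_one = 70.1 − 6.99 = 63.1 dB SPL.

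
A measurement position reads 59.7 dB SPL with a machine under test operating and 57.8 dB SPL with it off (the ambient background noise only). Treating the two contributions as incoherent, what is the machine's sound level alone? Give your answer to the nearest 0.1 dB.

55.2 dB SPL

Remove the background by subtracting linear intensities:
L_src = 10·log₁₀(10^(59.7/10) − 10^(57.8/10)) = 10·log₁₀(330700) = 55.2 dB SPL.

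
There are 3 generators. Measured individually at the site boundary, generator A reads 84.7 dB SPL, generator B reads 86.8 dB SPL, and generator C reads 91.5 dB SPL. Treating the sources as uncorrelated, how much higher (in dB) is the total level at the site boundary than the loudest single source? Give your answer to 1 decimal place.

1.9 dB

Add the sources as powers (linear), then convert back to dB:
L_total = 10·log₁₀(10^(84.7/10) + 10^(86.8/10) + 10^(91.5/10)) = 93.40 dB SPL.
Excess over the loudest (91.5 dB): 93.40 − 91.5 = 1.9 dB.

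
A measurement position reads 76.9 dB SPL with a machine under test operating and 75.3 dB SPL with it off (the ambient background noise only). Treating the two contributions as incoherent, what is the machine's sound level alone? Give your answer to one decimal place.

Subtract intensities: L_src = 10·log₁₀(10^(L_total/10) − 10^(L_bg/10)).
L_src = 10·log₁₀(10^(76.9/10) − 10^(75.3/10)) = 10·log₁₀(15090000) = 71.8 dB SPL.

71.8 dB SPL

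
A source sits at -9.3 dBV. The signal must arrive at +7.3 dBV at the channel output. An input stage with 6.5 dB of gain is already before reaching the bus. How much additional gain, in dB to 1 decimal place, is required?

10.1 dB

The required make-up gain is the shortfall in the dB sum.
G = +7.3 − (-9.3) − 6.5 = 10.1 dB.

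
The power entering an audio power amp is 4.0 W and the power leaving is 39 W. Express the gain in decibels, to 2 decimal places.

Power ratio → dB uses the 10·log₁₀ form:
10·log₁₀(39/4.0) = 10·log₁₀(9.750) = 9.89 dB.

9.89 dB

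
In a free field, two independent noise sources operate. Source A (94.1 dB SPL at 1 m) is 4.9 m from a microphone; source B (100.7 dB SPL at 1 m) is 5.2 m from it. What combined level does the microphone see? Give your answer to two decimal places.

87.34 dB SPL

At the listener: L_A = 94.1 − 20·log₁₀(4.9) = 80.296 dB; L_B = 100.7 − 20·log₁₀(5.2) = 86.380 dB.
Combined: 10·log₁₀(10^(80.296/10)+10^(86.380/10)) = 87.34 dB SPL.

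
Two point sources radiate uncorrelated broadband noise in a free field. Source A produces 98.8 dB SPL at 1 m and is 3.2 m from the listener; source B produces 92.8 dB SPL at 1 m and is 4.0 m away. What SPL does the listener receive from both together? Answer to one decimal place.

At the listener: L_A = 98.8 − 20·log₁₀(3.2) = 88.70 dB; L_B = 92.8 − 20·log₁₀(4.0) = 80.76 dB.
Combined: 10·log₁₀(10^(88.70/10)+10^(80.76/10)) = 89.3 dB SPL.

89.3 dB SPL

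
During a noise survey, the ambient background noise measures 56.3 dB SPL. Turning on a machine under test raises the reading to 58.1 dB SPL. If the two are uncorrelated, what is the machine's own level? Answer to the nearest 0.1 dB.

53.4 dB SPL

Subtract intensities: L_src = 10·log₁₀(10^(L_total/10) − 10^(L_bg/10)).
L_src = 10·log₁₀(10^(58.1/10) − 10^(56.3/10)) = 10·log₁₀(219100) = 53.4 dB SPL.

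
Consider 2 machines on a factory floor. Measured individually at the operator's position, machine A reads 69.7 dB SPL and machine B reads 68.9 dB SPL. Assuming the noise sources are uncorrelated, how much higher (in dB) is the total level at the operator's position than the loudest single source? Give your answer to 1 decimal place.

Add the sources as powers (linear), then convert back to dB:
L_total = 10·log₁₀(10^(69.7/10) + 10^(68.9/10)) = 72.33 dB SPL.
Excess over the loudest (69.7 dB): 72.33 − 69.7 = 2.6 dB.

2.6 dB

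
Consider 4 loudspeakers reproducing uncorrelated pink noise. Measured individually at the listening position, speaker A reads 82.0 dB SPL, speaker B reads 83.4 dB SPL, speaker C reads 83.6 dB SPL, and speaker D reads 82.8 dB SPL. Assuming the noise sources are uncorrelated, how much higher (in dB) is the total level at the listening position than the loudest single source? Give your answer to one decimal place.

5.4 dB

Incoherent sources sum as intensities:
L_total = 10·log₁₀(10^(82.0/10) + 10^(83.4/10) + 10^(83.6/10) + 10^(82.8/10)) = 89.01 dB SPL.
Excess over the loudest (83.6 dB): 89.01 − 83.6 = 5.4 dB.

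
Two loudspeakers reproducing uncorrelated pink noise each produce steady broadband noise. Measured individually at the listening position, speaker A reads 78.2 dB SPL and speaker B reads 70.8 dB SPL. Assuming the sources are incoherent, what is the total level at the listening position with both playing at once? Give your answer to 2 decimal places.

Incoherent sources sum as intensities:
L_total = 10·log₁₀(10^(78.2/10) + 10^(70.8/10)) = 10·log₁₀(78090000) = 78.93 dB SPL.

78.93 dB SPL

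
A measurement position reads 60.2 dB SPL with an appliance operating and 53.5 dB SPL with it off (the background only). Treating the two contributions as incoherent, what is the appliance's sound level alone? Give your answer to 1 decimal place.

Remove the background by subtracting linear intensities:
L_src = 10·log₁₀(10^(60.2/10) − 10^(53.5/10)) = 10·log₁₀(823300) = 59.2 dB SPL.

59.2 dB SPL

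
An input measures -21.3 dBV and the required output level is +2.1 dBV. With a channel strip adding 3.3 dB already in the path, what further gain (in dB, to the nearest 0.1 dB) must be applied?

The required make-up gain is the shortfall in the dB sum.
G = +2.1 − (-21.3) − 3.3 = 20.1 dB.

20.1 dB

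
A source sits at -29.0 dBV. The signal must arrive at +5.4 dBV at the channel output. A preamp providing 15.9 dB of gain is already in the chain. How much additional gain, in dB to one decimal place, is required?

18.5 dB

The required make-up gain is the shortfall in the dB sum.
G = +5.4 − (-29.0) − 15.9 = 18.5 dB.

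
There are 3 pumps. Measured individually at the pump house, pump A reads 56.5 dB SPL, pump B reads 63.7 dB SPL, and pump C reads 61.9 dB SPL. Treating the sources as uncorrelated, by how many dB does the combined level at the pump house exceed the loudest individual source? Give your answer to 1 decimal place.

Add the sources as powers (linear), then convert back to dB:
L_total = 10·log₁₀(10^(56.5/10) + 10^(63.7/10) + 10^(61.9/10)) = 66.37 dB SPL.
Excess over the loudest (63.7 dB): 66.37 − 63.7 = 2.7 dB.

2.7 dB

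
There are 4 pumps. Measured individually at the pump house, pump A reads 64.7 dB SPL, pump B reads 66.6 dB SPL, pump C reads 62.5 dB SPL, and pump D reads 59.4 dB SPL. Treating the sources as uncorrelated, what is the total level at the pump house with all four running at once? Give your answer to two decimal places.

Incoherent sources sum as intensities:
L_total = 10·log₁₀(10^(64.7/10) + 10^(66.6/10) + 10^(62.5/10) + 10^(59.4/10)) = 10·log₁₀(10170000) = 70.07 dB SPL.

70.07 dB SPL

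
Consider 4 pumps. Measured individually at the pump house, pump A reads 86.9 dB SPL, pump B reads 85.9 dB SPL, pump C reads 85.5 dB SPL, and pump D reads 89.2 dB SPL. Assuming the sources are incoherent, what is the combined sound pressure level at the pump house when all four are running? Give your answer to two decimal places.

Incoherent sources sum as intensities:
L_total = 10·log₁₀(10^(86.9/10) + 10^(85.9/10) + 10^(85.5/10) + 10^(89.2/10)) = 10·log₁₀(2065000000) = 93.15 dB SPL.

93.15 dB SPL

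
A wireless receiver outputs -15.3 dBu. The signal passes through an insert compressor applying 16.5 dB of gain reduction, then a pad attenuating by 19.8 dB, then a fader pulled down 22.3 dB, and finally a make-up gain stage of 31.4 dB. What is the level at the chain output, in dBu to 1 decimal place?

Gain stages sum in dB:
-15.3 − 16.5 − 19.8 − 22.3 + 31.4 = -42.5 dBu.

-42.5 dBu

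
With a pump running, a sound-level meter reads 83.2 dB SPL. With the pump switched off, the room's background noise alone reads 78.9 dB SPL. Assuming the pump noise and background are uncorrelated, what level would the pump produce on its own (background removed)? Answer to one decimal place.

Background correction is a power subtraction:
L_src = 10·log₁₀(10^(83.2/10) − 10^(78.9/10)) = 10·log₁₀(131300000) = 81.2 dB SPL.

81.2 dB SPL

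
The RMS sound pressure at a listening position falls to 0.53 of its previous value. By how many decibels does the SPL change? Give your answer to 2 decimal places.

-5.51 dB

SPL change from a pressure ratio uses the 20·log₁₀ form:
20·log₁₀(0.53) = -5.51 dB.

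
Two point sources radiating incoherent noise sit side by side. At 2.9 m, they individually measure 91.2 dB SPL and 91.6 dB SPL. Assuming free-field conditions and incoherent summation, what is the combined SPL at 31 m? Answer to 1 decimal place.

73.8 dB SPL

Combined at 2.9 m: 10·log₁₀(10^(91.2/10)+10^(91.6/10)) = 94.41 dB SPL.
Then apply −20·log₁₀(31/2.9) = -20.58 dB → 73.8 dB SPL.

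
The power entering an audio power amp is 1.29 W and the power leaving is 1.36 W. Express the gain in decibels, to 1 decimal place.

0.2 dB

Power ratio → dB uses the 10·log₁₀ form:
10·log₁₀(1.36/1.29) = 10·log₁₀(1.054) = 0.2 dB.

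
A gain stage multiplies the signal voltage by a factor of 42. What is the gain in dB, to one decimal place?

32.5 dB

For a voltage ratio, dB = 20·log₁₀(V₂/V₁).
20·log₁₀(42) = 32.5 dB.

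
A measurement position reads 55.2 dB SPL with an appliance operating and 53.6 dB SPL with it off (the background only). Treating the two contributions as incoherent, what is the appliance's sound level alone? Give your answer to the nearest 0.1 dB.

Background correction is a power subtraction:
L_src = 10·log₁₀(10^(55.2/10) − 10^(53.6/10)) = 10·log₁₀(102000) = 50.1 dB SPL.

50.1 dB SPL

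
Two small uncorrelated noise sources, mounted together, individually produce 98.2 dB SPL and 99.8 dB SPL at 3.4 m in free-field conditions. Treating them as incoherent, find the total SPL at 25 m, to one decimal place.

84.8 dB SPL

Combined at 3.4 m: 10·log₁₀(10^(98.2/10)+10^(99.8/10)) = 102.08 dB SPL.
Then apply −20·log₁₀(25/3.4) = -17.33 dB → 84.8 dB SPL.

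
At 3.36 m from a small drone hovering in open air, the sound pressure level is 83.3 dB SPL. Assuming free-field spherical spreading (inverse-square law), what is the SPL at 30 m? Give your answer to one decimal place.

64.3 dB SPL

Free-field point source: level drops by 20·log₁₀ of the distance ratio.
ΔL = −20·log₁₀(30/3.36) = -19.02 dB, so L₂ = 83.3 + (-19.02) = 64.3 dB SPL.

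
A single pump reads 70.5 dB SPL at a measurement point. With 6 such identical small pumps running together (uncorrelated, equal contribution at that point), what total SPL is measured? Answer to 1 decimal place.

78.3 dB SPL

6 equal incoherent sources raise the level by 10·log₁₀(6) = 7.78 dB.
L_total = 70.5 + 7.78 = 78.3 dB SPL.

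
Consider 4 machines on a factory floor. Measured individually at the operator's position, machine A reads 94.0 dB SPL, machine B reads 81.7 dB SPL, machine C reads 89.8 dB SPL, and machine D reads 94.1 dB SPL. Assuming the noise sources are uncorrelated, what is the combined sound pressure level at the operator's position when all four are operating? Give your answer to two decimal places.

97.91 dB SPL

Add the sources as powers (linear), then convert back to dB:
L_total = 10·log₁₀(10^(94.0/10) + 10^(81.7/10) + 10^(89.8/10) + 10^(94.1/10)) = 10·log₁₀(6185000000) = 97.91 dB SPL.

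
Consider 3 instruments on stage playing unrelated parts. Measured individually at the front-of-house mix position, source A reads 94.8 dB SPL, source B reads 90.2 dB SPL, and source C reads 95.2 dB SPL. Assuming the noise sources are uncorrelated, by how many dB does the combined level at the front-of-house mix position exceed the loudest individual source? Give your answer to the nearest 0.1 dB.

Uncorrelated sources add in intensity (power), not in dB.
L_total = 10·log₁₀(10^(94.8/10) + 10^(90.2/10) + 10^(95.2/10)) = 98.68 dB SPL.
Excess over the loudest (95.2 dB): 98.68 − 95.2 = 3.5 dB.

3.5 dB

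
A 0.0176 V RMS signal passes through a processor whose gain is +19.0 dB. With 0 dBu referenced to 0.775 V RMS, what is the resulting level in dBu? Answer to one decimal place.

-13.9 dBu

Input level: 20·log₁₀(0.0176/0.775) = -32.88 dBu.
Output: -32.88 + 19.0 = -13.9 dBu.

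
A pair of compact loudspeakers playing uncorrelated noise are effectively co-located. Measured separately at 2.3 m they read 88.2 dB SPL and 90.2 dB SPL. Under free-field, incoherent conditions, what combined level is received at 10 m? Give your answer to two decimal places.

79.56 dB SPL

Combined at 2.3 m: 10·log₁₀(10^(88.2/10)+10^(90.2/10)) = 92.324 dB SPL.
Then apply −20·log₁₀(10/2.3) = -12.765 dB → 79.56 dB SPL.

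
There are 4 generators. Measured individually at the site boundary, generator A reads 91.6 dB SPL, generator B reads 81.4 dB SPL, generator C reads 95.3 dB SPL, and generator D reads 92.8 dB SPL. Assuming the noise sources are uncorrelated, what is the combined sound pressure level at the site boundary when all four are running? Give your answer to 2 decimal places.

Uncorrelated sources add in intensity (power), not in dB.
L_total = 10·log₁₀(10^(91.6/10) + 10^(81.4/10) + 10^(95.3/10) + 10^(92.8/10)) = 10·log₁₀(6877000000) = 98.37 dB SPL.

98.37 dB SPL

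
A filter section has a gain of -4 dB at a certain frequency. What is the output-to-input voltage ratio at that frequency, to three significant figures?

Voltage ratio = 10^(dB/20).
10^(-4/20) = 10^(-0.2000) = 0.631.

0.631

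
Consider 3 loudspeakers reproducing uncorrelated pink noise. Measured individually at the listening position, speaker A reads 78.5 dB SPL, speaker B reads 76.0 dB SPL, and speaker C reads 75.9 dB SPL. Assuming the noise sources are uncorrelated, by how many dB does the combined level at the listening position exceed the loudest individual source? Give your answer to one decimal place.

Add the sources as powers (linear), then convert back to dB:
L_total = 10·log₁₀(10^(78.5/10) + 10^(76.0/10) + 10^(75.9/10)) = 81.75 dB SPL.
Excess over the loudest (78.5 dB): 81.75 − 78.5 = 3.2 dB.

3.2 dB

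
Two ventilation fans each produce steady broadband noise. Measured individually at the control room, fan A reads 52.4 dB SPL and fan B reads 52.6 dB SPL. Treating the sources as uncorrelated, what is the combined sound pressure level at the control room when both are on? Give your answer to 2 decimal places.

55.51 dB SPL

Incoherent sources sum as intensities:
L_total = 10·log₁₀(10^(52.4/10) + 10^(52.6/10)) = 10·log₁₀(355800) = 55.51 dB SPL.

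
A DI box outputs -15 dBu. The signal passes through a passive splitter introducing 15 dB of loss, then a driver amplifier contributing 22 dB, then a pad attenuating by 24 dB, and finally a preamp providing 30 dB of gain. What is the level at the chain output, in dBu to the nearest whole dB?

In dB, series stages simply add:
-15 − 15 + 22 − 24 + 30 = -2 dBu.

-2 dBu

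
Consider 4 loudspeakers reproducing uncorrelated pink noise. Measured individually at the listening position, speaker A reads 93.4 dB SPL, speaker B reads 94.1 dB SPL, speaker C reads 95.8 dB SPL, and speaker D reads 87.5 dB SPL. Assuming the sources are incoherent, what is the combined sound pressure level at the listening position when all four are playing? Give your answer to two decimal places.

Uncorrelated sources add in intensity (power), not in dB.
L_total = 10·log₁₀(10^(93.4/10) + 10^(94.1/10) + 10^(95.8/10) + 10^(87.5/10)) = 10·log₁₀(9122000000) = 99.60 dB SPL.

99.60 dB SPL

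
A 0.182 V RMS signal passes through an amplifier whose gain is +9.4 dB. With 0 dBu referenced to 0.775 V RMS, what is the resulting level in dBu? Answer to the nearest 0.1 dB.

Input level: 20·log₁₀(0.182/0.775) = -12.58 dBu.
Output: -12.58 + 9.4 = -3.2 dBu.

-3.2 dBu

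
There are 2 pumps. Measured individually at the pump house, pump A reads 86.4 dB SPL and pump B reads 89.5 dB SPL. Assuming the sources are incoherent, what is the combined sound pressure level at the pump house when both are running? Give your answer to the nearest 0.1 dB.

Add the sources as powers (linear), then convert back to dB:
L_total = 10·log₁₀(10^(86.4/10) + 10^(89.5/10)) = 10·log₁₀(1328000000) = 91.2 dB SPL.

91.2 dB SPL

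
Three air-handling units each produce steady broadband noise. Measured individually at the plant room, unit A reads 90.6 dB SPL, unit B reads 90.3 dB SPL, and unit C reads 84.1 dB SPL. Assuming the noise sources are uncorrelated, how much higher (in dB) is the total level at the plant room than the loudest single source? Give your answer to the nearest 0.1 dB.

Uncorrelated sources add in intensity (power), not in dB.
L_total = 10·log₁₀(10^(90.6/10) + 10^(90.3/10) + 10^(84.1/10)) = 93.94 dB SPL.
Excess over the loudest (90.6 dB): 93.94 − 90.6 = 3.3 dB.

3.3 dB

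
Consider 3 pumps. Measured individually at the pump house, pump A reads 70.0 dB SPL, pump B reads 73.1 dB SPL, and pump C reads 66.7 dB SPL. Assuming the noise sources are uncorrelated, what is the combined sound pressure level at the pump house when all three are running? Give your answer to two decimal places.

Uncorrelated sources add in intensity (power), not in dB.
L_total = 10·log₁₀(10^(70.0/10) + 10^(73.1/10) + 10^(66.7/10)) = 10·log₁₀(35090000) = 75.45 dB SPL.

75.45 dB SPL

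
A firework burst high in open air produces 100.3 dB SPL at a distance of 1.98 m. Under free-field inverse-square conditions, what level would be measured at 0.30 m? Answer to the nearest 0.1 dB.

Free-field point source: level drops by 20·log₁₀ of the distance ratio.
ΔL = −20·log₁₀(0.30/1.98) = 16.39 dB, so L₂ = 100.3 + (16.39) = 116.7 dB SPL.

116.7 dB SPL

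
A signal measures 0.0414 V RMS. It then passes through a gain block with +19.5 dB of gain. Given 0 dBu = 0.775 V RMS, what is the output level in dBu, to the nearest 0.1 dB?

-5.9 dBu

Input level: 20·log₁₀(0.0414/0.775) = -25.45 dBu.
Output: -25.45 + 19.5 = -5.9 dBu.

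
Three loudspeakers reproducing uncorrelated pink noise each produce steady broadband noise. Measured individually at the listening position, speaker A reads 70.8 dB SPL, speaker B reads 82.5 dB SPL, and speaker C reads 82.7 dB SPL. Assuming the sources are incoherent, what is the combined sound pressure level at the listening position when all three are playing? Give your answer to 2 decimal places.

Add the sources as powers (linear), then convert back to dB:
L_total = 10·log₁₀(10^(70.8/10) + 10^(82.5/10) + 10^(82.7/10)) = 10·log₁₀(376100000) = 85.75 dB SPL.

85.75 dB SPL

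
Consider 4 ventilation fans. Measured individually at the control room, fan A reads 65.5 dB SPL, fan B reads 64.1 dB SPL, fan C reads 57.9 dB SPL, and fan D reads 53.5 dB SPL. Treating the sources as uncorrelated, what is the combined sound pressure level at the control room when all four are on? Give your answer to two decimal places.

68.43 dB SPL

Uncorrelated sources add in intensity (power), not in dB.
L_total = 10·log₁₀(10^(65.5/10) + 10^(64.1/10) + 10^(57.9/10) + 10^(53.5/10)) = 10·log₁₀(6959000) = 68.43 dB SPL.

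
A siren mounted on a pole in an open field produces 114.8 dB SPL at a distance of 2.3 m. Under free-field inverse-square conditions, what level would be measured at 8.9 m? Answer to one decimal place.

Free-field point source: level drops by 20·log₁₀ of the distance ratio.
ΔL = −20·log₁₀(8.9/2.3) = -11.75 dB, so L₂ = 114.8 + (-11.75) = 103.0 dB SPL.

103.0 dB SPL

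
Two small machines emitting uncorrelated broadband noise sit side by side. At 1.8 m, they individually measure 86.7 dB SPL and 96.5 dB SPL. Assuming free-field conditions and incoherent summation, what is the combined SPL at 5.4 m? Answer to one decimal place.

Combined at 1.8 m: 10·log₁₀(10^(86.7/10)+10^(96.5/10)) = 96.93 dB SPL.
Then apply −20·log₁₀(5.4/1.8) = -9.54 dB → 87.4 dB SPL.

87.4 dB SPL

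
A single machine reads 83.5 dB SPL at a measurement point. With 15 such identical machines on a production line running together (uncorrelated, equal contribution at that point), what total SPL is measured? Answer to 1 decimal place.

15 equal incoherent sources raise the level by 10·log₁₀(15) = 11.76 dB.
L_total = 83.5 + 11.76 = 95.3 dB SPL.

95.3 dB SPL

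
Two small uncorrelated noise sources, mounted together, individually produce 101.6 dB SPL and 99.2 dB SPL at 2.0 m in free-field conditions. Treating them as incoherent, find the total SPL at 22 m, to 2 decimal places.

82.75 dB SPL

Combined at 2.0 m: 10·log₁₀(10^(101.6/10)+10^(99.2/10)) = 103.574 dB SPL.
Then apply −20·log₁₀(22/2.0) = -20.828 dB → 82.75 dB SPL.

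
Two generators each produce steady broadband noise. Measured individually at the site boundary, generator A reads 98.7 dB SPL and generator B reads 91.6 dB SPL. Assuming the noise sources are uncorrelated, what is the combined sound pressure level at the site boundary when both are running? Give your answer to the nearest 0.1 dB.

99.5 dB SPL

Add the sources as powers (linear), then convert back to dB:
L_total = 10·log₁₀(10^(98.7/10) + 10^(91.6/10)) = 10·log₁₀(8859000000) = 99.5 dB SPL.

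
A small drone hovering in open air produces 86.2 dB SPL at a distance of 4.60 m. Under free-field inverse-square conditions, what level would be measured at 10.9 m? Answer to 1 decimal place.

Inverse-square spreading gives ΔL = −20·log₁₀(d₂/d₁).
ΔL = −20·log₁₀(10.9/4.60) = -7.49 dB, so L₂ = 86.2 + (-7.49) = 78.7 dB SPL.

78.7 dB SPL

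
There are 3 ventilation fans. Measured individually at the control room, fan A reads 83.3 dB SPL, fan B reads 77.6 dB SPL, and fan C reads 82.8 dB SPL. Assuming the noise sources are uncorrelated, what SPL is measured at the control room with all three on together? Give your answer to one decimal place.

Add the sources as powers (linear), then convert back to dB:
L_total = 10·log₁₀(10^(83.3/10) + 10^(77.6/10) + 10^(82.8/10)) = 10·log₁₀(461900000) = 86.6 dB SPL.

86.6 dB SPL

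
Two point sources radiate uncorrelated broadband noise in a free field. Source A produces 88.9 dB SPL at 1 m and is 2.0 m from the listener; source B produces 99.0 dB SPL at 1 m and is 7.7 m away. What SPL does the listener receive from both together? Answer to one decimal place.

85.2 dB SPL

At the listener: L_A = 88.9 − 20·log₁₀(2.0) = 82.88 dB; L_B = 99.0 − 20·log₁₀(7.7) = 81.27 dB.
Combined: 10·log₁₀(10^(82.88/10)+10^(81.27/10)) = 85.2 dB SPL.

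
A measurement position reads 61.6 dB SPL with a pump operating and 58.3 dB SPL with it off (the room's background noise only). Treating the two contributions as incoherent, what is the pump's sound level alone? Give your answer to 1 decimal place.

Subtract intensities: L_src = 10·log₁₀(10^(L_total/10) − 10^(L_bg/10)).
L_src = 10·log₁₀(10^(61.6/10) − 10^(58.3/10)) = 10·log₁₀(769400) = 58.9 dB SPL.

58.9 dB SPL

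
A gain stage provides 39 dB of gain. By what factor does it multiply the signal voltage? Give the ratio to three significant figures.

89.1

Voltage ratio = 10^(dB/20).
10^(39/20) = 10^(1.950) = 89.1.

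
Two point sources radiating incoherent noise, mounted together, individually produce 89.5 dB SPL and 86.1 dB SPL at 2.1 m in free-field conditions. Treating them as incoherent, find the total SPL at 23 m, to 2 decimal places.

Combined at 2.1 m: 10·log₁₀(10^(89.5/10)+10^(86.1/10)) = 91.135 dB SPL.
Then apply −20·log₁₀(23/2.1) = -20.790 dB → 70.34 dB SPL.

70.34 dB SPL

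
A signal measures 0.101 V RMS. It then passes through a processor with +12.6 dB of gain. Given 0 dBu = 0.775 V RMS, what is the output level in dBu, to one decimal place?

-5.1 dBu

Input level: 20·log₁₀(0.101/0.775) = -17.70 dBu.
Output: -17.70 + 12.6 = -5.1 dBu.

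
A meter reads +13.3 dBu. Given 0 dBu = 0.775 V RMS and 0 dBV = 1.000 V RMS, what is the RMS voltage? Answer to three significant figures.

3.58 V

V = 0.775 V × 10^(+13.3/20).
= 0.775 × 4.624 = 3.58 V.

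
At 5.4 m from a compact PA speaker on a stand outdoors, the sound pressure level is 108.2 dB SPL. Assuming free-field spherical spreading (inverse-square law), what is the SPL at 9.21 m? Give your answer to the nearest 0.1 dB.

For a point source in a free field, ΔL = −20·log₁₀(d₂/d₁).
ΔL = −20·log₁₀(9.21/5.4) = -4.64 dB, so L₂ = 108.2 + (-4.64) = 103.6 dB SPL.

103.6 dB SPL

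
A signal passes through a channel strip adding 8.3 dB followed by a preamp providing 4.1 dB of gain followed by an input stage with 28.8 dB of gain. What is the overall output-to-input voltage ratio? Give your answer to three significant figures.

Net gain = 8.3 + 4.1 + 28.8 = 41.2 dB.
Voltage ratio = 10^(41.2/20) = 115.

115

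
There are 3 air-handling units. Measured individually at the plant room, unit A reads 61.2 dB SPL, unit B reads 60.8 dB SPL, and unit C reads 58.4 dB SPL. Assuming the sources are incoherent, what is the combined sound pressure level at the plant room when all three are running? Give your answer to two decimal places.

65.07 dB SPL

Add the sources as powers (linear), then convert back to dB:
L_total = 10·log₁₀(10^(61.2/10) + 10^(60.8/10) + 10^(58.4/10)) = 10·log₁₀(3212000) = 65.07 dB SPL.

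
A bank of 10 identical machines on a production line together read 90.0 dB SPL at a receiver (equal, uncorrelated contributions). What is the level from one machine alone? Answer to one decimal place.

80.0 dB SPL

10 equal incoherent sources add 10·log₁₀(10) = 10.00 dB over one source.
L_one = 90.0 − 10.00 = 80.0 dB SPL.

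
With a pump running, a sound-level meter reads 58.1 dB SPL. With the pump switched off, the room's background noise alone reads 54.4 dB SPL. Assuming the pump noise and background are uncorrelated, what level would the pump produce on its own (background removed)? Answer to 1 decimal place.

Subtract intensities: L_src = 10·log₁₀(10^(L_total/10) − 10^(L_bg/10)).
L_src = 10·log₁₀(10^(58.1/10) − 10^(54.4/10)) = 10·log₁₀(370200) = 55.7 dB SPL.

55.7 dB SPL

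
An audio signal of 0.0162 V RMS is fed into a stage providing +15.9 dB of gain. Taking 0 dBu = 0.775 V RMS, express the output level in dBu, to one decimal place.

Input level: 20·log₁₀(0.0162/0.775) = -33.60 dBu.
Output: -33.60 + 15.9 = -17.7 dBu.

-17.7 dBu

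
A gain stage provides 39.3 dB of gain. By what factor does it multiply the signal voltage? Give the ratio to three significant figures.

92.3

Voltage ratio = 10^(dB/20).
10^(39.3/20) = 10^(1.965) = 92.3.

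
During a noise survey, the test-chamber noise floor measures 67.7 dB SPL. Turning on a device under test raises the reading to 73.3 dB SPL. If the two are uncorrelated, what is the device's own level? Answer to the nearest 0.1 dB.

71.9 dB SPL

Remove the background by subtracting linear intensities:
L_src = 10·log₁₀(10^(73.3/10) − 10^(67.7/10)) = 10·log₁₀(15490000) = 71.9 dB SPL.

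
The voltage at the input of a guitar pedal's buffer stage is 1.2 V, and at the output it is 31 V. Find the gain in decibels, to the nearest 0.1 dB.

28.2 dB

Voltage ratio → dB uses the 20·log₁₀ form:
20·log₁₀(31/1.2) = 20·log₁₀(25.83) = 28.2 dB.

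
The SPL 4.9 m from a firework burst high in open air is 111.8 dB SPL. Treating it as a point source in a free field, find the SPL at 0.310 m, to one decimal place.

Inverse-square spreading gives ΔL = −20·log₁₀(d₂/d₁).
ΔL = −20·log₁₀(0.310/4.9) = 23.98 dB, so L₂ = 111.8 + (23.98) = 135.8 dB SPL.

135.8 dB SPL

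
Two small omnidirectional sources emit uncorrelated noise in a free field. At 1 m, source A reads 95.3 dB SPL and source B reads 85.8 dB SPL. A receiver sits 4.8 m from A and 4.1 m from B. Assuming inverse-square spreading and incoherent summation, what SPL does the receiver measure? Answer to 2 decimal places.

82.30 dB SPL

At the listener: L_A = 95.3 − 20·log₁₀(4.8) = 81.675 dB; L_B = 85.8 − 20·log₁₀(4.1) = 73.544 dB.
Combined: 10·log₁₀(10^(81.675/10)+10^(73.544/10)) = 82.30 dB SPL.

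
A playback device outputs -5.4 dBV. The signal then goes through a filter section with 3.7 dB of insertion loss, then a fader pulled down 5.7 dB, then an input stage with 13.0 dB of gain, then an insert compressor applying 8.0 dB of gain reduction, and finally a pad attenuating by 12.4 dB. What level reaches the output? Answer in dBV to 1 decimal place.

-22.2 dBV

Cascaded gains and losses add directly in dB.
-5.4 − 3.7 − 5.7 + 13.0 − 8.0 − 12.4 = -22.2 dBV.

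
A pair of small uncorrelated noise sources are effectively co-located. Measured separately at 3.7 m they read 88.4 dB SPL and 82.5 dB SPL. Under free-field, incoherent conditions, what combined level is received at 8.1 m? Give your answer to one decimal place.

Combined at 3.7 m: 10·log₁₀(10^(88.4/10)+10^(82.5/10)) = 89.39 dB SPL.
Then apply −20·log₁₀(8.1/3.7) = -6.81 dB → 82.6 dB SPL.

82.6 dB SPL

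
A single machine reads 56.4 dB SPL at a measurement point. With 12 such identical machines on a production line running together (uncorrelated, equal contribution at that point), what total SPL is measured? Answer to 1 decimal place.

12 equal incoherent sources raise the level by 10·log₁₀(12) = 10.79 dB.
L_total = 56.4 + 10.79 = 67.2 dB SPL.

67.2 dB SPL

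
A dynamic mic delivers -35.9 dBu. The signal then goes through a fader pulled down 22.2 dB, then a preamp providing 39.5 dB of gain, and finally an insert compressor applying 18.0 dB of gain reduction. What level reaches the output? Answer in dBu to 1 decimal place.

Cascaded gains and losses add directly in dB.
-35.9 − 22.2 + 39.5 − 18.0 = -36.6 dBu.

-36.6 dBu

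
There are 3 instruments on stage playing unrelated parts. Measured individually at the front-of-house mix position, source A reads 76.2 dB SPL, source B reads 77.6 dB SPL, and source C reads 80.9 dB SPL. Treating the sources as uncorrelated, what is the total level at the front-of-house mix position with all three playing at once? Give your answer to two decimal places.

83.47 dB SPL

Incoherent sources sum as intensities:
L_total = 10·log₁₀(10^(76.2/10) + 10^(77.6/10) + 10^(80.9/10)) = 10·log₁₀(222300000) = 83.47 dB SPL.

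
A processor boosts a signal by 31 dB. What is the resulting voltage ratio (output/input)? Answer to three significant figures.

35.5

Voltage ratio = 10^(dB/20).
10^(31/20) = 10^(1.550) = 35.5.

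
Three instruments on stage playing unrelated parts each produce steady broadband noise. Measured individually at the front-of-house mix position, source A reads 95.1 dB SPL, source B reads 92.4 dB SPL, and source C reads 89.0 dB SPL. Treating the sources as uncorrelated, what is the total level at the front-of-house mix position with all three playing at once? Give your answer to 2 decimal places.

Incoherent sources sum as intensities:
L_total = 10·log₁₀(10^(95.1/10) + 10^(92.4/10) + 10^(89.0/10)) = 10·log₁₀(5768000000) = 97.61 dB SPL.

97.61 dB SPL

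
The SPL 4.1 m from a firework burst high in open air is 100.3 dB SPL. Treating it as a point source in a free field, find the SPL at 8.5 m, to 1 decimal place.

94.0 dB SPL

For a point source in a free field, ΔL = −20·log₁₀(d₂/d₁).
ΔL = −20·log₁₀(8.5/4.1) = -6.33 dB, so L₂ = 100.3 + (-6.33) = 94.0 dB SPL.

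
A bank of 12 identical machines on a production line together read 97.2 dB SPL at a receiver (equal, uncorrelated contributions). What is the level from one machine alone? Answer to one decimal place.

12 equal incoherent sources add 10·log₁₀(12) = 10.79 dB over one source.
L_one = 97.2 − 10.79 = 86.4 dB SPL.

86.4 dB SPL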